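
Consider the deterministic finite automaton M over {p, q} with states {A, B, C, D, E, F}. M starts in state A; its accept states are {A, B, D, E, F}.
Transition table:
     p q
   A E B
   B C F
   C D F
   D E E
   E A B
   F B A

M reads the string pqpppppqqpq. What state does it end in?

A --p--> E
E --q--> B
B --p--> C
C --p--> D
D --p--> E
E --p--> A
A --p--> E
E --q--> B
B --q--> F
F --p--> B
B --q--> F

F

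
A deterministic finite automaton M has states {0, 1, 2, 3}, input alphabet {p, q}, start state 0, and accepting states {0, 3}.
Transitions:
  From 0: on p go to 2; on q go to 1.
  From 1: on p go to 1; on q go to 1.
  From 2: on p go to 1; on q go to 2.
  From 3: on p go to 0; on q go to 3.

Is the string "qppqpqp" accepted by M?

rejected

0 --q--> 1
1 --p--> 1
1 --p--> 1
1 --q--> 1
1 --p--> 1
1 --q--> 1
1 --p--> 1
End in state 1, which is not an accepting state.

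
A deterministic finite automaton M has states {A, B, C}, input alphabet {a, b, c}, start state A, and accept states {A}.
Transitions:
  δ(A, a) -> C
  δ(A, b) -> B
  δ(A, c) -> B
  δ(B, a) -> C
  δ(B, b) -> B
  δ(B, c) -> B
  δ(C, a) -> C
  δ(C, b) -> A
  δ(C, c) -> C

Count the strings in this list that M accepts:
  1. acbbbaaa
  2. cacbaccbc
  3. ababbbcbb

acbbbaaa: rejected
cacbaccbc: rejected
ababbbcbb: rejected

0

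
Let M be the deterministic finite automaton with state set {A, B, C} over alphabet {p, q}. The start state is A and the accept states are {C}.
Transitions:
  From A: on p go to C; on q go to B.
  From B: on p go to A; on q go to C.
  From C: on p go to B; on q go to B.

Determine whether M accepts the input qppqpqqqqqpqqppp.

A --q--> B
B --p--> A
A --p--> C
C --q--> B
B --p--> A
A --q--> B
B --q--> C
C --q--> B
B --q--> C
C --q--> B
B --p--> A
A --q--> B
B --q--> C
C --p--> B
B --p--> A
A --p--> C
End in state C, which is an accepting state.

accepted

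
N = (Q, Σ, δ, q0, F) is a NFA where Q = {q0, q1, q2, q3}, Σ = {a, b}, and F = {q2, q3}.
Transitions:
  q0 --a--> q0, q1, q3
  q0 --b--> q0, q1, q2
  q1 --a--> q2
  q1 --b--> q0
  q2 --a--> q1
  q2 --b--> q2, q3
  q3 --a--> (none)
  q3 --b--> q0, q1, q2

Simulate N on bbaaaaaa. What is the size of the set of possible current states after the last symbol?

4

Start: {q0}
read b: {q0, q1, q2}
read b: {q0, q1, q2, q3}
read a: {q0, q1, q2, q3}
read a: {q0, q1, q2, q3}
read a: {q0, q1, q2, q3}
read a: {q0, q1, q2, q3}
read a: {q0, q1, q2, q3}
read a: {q0, q1, q2, q3}
Final reachable set {q0, q1, q2, q3} has 4 states.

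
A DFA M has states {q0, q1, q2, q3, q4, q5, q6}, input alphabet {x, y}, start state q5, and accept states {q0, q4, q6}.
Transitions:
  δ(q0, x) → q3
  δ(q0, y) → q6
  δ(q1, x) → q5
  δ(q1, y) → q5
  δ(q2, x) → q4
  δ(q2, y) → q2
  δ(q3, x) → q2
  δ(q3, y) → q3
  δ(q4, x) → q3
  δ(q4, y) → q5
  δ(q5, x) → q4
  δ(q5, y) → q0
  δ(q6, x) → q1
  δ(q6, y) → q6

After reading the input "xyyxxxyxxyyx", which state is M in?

q2

q5 --x--> q4
q4 --y--> q5
q5 --y--> q0
q0 --x--> q3
q3 --x--> q2
q2 --x--> q4
q4 --y--> q5
q5 --x--> q4
q4 --x--> q3
q3 --y--> q3
q3 --y--> q3
q3 --x--> q2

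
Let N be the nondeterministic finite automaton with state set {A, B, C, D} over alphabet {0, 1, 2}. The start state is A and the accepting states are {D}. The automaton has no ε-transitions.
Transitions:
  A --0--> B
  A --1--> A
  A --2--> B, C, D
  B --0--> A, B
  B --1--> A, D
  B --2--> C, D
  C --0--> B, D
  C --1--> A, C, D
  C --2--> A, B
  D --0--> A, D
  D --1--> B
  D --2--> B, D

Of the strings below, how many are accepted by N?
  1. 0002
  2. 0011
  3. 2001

2

0002: accepted
0011: rejected
2001: accepted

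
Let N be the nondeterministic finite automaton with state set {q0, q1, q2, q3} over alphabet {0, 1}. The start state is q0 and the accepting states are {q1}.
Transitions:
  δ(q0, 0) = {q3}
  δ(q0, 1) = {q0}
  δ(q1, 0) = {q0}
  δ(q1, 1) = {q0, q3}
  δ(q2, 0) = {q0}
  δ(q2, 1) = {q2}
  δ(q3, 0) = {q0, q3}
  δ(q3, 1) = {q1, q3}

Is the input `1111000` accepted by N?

rejected

Start: {q0}
read 1: {q0}
read 1: {q0}
read 1: {q0}
read 1: {q0}
read 0: {q3}
read 0: {q0, q3}
read 0: {q0, q3}
Reachable ∩ accepting = {} — empty.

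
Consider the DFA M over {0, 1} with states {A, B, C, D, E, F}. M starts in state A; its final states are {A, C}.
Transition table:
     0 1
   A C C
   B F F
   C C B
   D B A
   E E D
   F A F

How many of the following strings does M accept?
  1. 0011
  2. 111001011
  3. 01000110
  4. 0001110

0011: rejected
111001011: rejected
01000110: accepted
0001110: accepted

2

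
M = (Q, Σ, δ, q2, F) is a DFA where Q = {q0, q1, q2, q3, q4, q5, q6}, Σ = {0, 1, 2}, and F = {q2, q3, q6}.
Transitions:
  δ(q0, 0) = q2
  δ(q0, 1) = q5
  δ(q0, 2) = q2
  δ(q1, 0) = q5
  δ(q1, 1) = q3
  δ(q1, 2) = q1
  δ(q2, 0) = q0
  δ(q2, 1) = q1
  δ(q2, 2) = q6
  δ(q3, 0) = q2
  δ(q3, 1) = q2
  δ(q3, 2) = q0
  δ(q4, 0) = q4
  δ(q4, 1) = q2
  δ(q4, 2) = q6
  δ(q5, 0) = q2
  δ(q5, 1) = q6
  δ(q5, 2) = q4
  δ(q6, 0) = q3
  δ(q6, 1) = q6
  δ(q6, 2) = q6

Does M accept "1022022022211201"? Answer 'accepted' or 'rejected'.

q2 --1--> q1
q1 --0--> q5
q5 --2--> q4
q4 --2--> q6
q6 --0--> q3
q3 --2--> q0
q0 --2--> q2
q2 --0--> q0
q0 --2--> q2
q2 --2--> q6
q6 --2--> q6
q6 --1--> q6
q6 --1--> q6
q6 --2--> q6
q6 --0--> q3
q3 --1--> q2
End in state q2, which is an accepting state.

accepted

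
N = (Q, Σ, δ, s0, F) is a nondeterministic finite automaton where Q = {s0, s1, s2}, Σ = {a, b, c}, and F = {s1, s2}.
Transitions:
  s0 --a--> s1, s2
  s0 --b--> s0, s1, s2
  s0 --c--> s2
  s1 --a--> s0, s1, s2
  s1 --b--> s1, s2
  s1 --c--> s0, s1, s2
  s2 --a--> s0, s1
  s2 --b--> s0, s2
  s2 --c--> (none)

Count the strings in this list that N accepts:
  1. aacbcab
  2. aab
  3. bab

3

aacbcab: accepted
aab: accepted
bab: accepted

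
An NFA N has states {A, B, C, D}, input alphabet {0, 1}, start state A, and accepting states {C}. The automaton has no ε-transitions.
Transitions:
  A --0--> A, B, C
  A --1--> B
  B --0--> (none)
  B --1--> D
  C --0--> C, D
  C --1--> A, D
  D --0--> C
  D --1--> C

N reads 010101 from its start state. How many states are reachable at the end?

3

Start: {A}
read 0: {A, B, C}
read 1: {A, B, D}
read 0: {A, B, C}
read 1: {A, B, D}
read 0: {A, B, C}
read 1: {A, B, D}
Final reachable set {A, B, D} has 3 states.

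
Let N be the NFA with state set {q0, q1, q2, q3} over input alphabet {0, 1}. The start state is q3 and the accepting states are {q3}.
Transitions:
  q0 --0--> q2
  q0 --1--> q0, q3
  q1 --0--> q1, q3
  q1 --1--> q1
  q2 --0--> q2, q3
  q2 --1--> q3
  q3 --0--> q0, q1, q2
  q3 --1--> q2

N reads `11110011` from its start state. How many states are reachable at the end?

3

Start: {q3}
read 1: {q2}
read 1: {q3}
read 1: {q2}
read 1: {q3}
read 0: {q0, q1, q2}
read 0: {q1, q2, q3}
read 1: {q1, q2, q3}
read 1: {q1, q2, q3}
Final reachable set {q1, q2, q3} has 3 states.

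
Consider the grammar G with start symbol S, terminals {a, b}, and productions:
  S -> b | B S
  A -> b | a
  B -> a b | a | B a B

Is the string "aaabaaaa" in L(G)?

no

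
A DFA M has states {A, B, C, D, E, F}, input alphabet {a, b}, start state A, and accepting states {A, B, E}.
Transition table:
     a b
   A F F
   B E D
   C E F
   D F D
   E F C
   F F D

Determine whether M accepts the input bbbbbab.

rejected

A --b--> F
F --b--> D
D --b--> D
D --b--> D
D --b--> D
D --a--> F
F --b--> D
End in state D, which is not an accepting state.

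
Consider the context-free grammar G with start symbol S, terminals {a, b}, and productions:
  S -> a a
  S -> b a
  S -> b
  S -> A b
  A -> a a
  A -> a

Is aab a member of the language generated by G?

yes

S ⇒ Ab ⇒ aab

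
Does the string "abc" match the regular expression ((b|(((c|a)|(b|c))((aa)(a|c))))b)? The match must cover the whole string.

No split of abc into u·v has (b|(((c|a)|(b|c))((aa)(a|c)))) matching u and b matching v.

no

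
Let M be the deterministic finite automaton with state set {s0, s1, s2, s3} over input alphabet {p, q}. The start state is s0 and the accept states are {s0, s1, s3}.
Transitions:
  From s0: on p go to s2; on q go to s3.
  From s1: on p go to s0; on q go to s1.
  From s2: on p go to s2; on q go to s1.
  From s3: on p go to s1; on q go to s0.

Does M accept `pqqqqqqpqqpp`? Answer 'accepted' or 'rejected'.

rejected

s0 --p--> s2
s2 --q--> s1
s1 --q--> s1
s1 --q--> s1
s1 --q--> s1
s1 --q--> s1
s1 --q--> s1
s1 --p--> s0
s0 --q--> s3
s3 --q--> s0
s0 --p--> s2
s2 --p--> s2
End in state s2, which is not an accepting state.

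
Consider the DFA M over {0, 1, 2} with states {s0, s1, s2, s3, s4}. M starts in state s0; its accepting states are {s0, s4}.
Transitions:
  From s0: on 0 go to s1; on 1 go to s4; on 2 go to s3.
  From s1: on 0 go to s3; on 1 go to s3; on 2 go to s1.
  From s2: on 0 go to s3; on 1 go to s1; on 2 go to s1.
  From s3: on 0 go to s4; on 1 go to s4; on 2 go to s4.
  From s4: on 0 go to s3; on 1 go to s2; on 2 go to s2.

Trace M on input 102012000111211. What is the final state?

s0 --1--> s4
s4 --0--> s3
s3 --2--> s4
s4 --0--> s3
s3 --1--> s4
s4 --2--> s2
s2 --0--> s3
s3 --0--> s4
s4 --0--> s3
s3 --1--> s4
s4 --1--> s2
s2 --1--> s1
s1 --2--> s1
s1 --1--> s3
s3 --1--> s4

s4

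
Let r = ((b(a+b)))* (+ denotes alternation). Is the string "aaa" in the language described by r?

no

aaa cannot be split into zero or more pieces each matching (b(a+b)).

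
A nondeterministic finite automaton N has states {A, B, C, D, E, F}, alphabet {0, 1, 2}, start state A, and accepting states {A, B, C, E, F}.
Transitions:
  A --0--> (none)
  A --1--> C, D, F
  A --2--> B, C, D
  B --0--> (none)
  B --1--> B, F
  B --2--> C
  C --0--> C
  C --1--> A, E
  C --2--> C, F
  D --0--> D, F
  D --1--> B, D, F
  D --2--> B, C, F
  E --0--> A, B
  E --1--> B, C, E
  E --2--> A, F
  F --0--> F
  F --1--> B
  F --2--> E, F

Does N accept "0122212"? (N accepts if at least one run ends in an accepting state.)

Start: {A}
read 0: {}
The reachable set is empty and stays empty for the remaining 6 symbols.
Reachable ∩ accepting = {} — empty.

rejected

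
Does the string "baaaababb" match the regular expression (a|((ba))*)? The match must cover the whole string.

no

Neither a nor ((ba))* matches baaaababb.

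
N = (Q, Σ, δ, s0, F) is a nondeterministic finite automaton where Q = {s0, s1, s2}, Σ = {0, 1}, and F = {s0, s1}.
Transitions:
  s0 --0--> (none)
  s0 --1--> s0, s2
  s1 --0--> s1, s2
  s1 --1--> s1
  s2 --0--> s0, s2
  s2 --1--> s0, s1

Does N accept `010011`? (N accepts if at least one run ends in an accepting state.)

Start: {s0}
read 0: {}
The reachable set is empty and stays empty for the remaining 5 symbols.
Reachable ∩ accepting = {} — empty.

rejected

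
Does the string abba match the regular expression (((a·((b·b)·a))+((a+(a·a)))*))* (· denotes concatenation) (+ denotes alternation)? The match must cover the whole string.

Split into 1 piece abba; each matches ((a·((b·b)·a))+((a+(a·a)))*).

yes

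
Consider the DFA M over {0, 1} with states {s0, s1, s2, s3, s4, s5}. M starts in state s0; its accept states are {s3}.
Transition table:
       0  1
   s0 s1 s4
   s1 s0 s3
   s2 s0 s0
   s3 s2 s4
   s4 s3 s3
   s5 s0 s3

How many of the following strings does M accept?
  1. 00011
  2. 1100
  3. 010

0

00011: rejected
1100: rejected
010: rejected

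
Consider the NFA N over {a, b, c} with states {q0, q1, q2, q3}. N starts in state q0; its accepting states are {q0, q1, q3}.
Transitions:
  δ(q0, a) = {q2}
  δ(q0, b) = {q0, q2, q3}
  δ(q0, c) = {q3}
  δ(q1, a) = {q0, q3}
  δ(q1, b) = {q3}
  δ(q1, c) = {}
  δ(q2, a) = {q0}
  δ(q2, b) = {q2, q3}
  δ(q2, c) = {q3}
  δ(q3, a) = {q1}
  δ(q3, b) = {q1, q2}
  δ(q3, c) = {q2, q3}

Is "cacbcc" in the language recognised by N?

Start: {q0}
read c: {q3}
read a: {q1}
read c: {}
The reachable set is empty and stays empty for the remaining 3 symbols.
Reachable ∩ accepting = {} — empty.

rejected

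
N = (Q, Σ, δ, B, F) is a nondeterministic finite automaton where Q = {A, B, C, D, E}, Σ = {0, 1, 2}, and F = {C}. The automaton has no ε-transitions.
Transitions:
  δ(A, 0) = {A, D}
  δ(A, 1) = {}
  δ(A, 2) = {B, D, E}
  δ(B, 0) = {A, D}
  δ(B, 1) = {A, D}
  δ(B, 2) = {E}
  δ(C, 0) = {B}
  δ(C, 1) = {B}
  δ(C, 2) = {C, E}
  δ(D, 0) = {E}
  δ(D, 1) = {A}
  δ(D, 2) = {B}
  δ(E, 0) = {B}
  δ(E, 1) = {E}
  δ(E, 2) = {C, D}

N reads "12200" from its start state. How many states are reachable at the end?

Start: {B}
read 1: {A, D}
read 2: {B, D, E}
read 2: {B, C, D, E}
read 0: {A, B, D, E}
read 0: {A, B, D, E}
Final reachable set {A, B, D, E} has 4 states.

4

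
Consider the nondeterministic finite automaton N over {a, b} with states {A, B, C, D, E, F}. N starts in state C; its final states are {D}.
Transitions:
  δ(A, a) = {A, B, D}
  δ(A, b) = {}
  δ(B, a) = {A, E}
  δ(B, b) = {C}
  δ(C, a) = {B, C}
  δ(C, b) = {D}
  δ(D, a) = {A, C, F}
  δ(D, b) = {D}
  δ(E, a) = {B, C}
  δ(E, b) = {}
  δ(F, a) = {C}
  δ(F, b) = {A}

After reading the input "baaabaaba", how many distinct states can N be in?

Start: {C}
read b: {D}
read a: {A, C, F}
read a: {A, B, C, D}
read a: {A, B, C, D, E, F}
read b: {A, C, D}
read a: {A, B, C, D, F}
read a: {A, B, C, D, E, F}
read b: {A, C, D}
read a: {A, B, C, D, F}
Final reachable set {A, B, C, D, F} has 5 states.

5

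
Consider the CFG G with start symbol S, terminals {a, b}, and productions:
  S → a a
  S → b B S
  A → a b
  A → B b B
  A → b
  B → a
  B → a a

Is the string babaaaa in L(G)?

S ⇒ bBS ⇒ baS ⇒ babBS ⇒ babaaS ⇒ babaaaa

yes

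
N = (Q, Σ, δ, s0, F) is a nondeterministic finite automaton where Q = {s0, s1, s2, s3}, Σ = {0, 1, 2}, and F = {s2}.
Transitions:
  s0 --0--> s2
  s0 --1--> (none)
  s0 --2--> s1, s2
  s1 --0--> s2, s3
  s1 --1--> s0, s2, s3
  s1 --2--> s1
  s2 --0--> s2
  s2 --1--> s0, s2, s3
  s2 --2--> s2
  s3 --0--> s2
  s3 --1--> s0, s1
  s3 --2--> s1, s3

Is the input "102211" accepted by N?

Start: {s0}
read 1: {}
The reachable set is empty and stays empty for the remaining 5 symbols.
Reachable ∩ accepting = {} — empty.

rejected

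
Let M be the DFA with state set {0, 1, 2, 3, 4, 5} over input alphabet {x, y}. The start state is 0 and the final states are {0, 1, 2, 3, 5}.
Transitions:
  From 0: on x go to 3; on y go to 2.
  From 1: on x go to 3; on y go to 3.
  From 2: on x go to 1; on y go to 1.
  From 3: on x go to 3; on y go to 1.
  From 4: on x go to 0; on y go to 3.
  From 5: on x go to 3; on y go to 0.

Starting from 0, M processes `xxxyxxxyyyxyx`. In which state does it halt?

0 --x--> 3
3 --x--> 3
3 --x--> 3
3 --y--> 1
1 --x--> 3
3 --x--> 3
3 --x--> 3
3 --y--> 1
1 --y--> 3
3 --y--> 1
1 --x--> 3
3 --y--> 1
1 --x--> 3

3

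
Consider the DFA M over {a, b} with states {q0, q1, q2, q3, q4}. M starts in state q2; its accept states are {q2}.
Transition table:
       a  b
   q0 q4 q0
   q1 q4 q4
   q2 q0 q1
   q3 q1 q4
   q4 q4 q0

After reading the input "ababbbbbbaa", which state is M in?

q4

q2 --a--> q0
q0 --b--> q0
q0 --a--> q4
q4 --b--> q0
q0 --b--> q0
q0 --b--> q0
q0 --b--> q0
q0 --b--> q0
q0 --b--> q0
q0 --a--> q4
q4 --a--> q4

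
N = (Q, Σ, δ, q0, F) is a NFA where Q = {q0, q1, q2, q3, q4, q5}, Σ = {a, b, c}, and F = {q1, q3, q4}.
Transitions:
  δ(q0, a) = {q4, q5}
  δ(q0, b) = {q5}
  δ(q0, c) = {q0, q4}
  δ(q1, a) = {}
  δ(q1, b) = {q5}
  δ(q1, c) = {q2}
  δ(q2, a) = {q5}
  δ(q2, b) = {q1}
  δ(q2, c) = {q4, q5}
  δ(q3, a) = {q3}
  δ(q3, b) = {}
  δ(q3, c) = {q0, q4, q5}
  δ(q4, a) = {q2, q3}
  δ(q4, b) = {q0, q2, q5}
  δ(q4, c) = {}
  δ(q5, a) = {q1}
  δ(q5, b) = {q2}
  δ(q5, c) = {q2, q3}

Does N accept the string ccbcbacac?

Start: {q0}
read c: {q0, q4}
read c: {q0, q4}
read b: {q0, q2, q5}
read c: {q0, q2, q3, q4, q5}
read b: {q0, q1, q2, q5}
read a: {q1, q4, q5}
read c: {q2, q3}
read a: {q3, q5}
read c: {q0, q2, q3, q4, q5}
Reachable ∩ accepting = {q3, q4} — nonempty.

accepted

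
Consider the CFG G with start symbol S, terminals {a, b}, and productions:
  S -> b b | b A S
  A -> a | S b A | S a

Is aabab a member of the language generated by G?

no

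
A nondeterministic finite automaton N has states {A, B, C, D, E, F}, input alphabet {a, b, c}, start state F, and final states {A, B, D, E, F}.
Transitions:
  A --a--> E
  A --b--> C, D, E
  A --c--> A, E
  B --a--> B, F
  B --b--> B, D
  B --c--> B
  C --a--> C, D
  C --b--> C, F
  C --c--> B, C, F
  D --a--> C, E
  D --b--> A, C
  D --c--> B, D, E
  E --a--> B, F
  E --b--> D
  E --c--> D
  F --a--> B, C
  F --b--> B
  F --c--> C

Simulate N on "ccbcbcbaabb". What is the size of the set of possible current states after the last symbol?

6

Start: {F}
read c: {C}
read c: {B, C, F}
read b: {B, C, D, F}
read c: {B, C, D, E, F}
read b: {A, B, C, D, F}
read c: {A, B, C, D, E, F}
read b: {A, B, C, D, E, F}
read a: {B, C, D, E, F}
read a: {B, C, D, E, F}
read b: {A, B, C, D, F}
read b: {A, B, C, D, E, F}
Final reachable set {A, B, C, D, E, F} has 6 states.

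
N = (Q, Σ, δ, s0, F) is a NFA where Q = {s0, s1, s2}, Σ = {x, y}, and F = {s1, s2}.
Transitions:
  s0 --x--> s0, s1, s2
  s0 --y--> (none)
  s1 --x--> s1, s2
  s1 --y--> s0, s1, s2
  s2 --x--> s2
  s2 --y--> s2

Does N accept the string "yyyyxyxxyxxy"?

rejected

Start: {s0}
read y: {}
The reachable set is empty and stays empty for the remaining 11 symbols.
Reachable ∩ accepting = {} — empty.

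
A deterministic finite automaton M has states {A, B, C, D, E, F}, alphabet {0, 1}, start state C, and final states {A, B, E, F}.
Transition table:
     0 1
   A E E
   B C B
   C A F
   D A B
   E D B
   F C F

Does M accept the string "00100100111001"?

C --0--> A
A --0--> E
E --1--> B
B --0--> C
C --0--> A
A --1--> E
E --0--> D
D --0--> A
A --1--> E
E --1--> B
B --1--> B
B --0--> C
C --0--> A
A --1--> E
End in state E, which is an accepting state.

accepted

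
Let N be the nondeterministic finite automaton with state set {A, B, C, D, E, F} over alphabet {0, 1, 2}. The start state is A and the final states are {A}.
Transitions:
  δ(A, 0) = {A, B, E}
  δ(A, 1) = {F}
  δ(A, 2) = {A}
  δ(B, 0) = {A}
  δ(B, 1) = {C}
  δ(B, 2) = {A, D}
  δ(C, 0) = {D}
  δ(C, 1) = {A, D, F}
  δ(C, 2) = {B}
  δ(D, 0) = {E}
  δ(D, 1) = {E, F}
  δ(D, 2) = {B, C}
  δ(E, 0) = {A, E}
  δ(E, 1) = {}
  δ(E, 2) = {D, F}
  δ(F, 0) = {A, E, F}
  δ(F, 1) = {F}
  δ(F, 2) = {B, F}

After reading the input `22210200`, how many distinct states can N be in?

4

Start: {A}
read 2: {A}
read 2: {A}
read 2: {A}
read 1: {F}
read 0: {A, E, F}
read 2: {A, B, D, F}
read 0: {A, B, E, F}
read 0: {A, B, E, F}
Final reachable set {A, B, E, F} has 4 states.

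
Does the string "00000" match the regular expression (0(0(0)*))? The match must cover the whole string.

yes

Split as 0·0000: 0 matches 0 and (0(0)*) matches 0000.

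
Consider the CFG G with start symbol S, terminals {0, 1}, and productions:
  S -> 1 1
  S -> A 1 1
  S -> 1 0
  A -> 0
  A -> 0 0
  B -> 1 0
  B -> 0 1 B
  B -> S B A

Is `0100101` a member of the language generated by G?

no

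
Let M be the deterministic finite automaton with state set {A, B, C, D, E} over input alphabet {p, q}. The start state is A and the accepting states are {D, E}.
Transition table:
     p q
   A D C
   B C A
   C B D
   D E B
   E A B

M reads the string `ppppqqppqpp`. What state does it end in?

B

A --p--> D
D --p--> E
E --p--> A
A --p--> D
D --q--> B
B --q--> A
A --p--> D
D --p--> E
E --q--> B
B --p--> C
C --p--> B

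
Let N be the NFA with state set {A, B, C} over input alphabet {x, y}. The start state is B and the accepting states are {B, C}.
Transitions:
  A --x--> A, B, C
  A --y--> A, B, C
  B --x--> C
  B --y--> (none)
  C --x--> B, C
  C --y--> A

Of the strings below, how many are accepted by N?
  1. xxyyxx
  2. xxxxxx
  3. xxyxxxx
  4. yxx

3

xxyyxx: accepted
xxxxxx: accepted
xxyxxxx: accepted
yxx: rejected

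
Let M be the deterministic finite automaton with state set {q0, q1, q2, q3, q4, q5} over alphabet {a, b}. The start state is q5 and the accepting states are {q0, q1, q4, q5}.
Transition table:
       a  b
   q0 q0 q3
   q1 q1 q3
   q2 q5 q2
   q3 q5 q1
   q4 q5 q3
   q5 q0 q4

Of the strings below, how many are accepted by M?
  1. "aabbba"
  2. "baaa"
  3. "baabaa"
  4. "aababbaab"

3

"aabbba": accepted
"baaa": accepted
"baabaa": accepted
"aababbaab": rejected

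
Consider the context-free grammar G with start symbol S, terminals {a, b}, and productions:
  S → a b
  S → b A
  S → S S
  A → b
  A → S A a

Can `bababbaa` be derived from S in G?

S ⇒ bA ⇒ bSAa ⇒ babAa ⇒ babSAaa ⇒ bababAaa ⇒ bababbaa

yes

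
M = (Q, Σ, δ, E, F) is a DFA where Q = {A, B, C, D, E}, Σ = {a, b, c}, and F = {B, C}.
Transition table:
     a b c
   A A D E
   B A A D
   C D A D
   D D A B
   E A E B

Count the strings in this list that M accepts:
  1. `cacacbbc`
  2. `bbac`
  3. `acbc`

`cacacbbc`: accepted
`bbac`: rejected
`acbc`: accepted

2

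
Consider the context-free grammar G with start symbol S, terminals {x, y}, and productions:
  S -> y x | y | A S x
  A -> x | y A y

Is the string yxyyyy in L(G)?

no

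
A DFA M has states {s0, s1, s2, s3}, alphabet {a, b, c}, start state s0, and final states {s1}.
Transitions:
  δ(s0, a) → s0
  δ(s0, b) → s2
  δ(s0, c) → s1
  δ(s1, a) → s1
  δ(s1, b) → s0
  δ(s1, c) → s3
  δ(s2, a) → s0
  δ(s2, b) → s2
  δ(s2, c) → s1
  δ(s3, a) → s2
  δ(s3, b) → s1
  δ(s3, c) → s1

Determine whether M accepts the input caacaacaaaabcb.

rejected

s0 --c--> s1
s1 --a--> s1
s1 --a--> s1
s1 --c--> s3
s3 --a--> s2
s2 --a--> s0
s0 --c--> s1
s1 --a--> s1
s1 --a--> s1
s1 --a--> s1
s1 --a--> s1
s1 --b--> s0
s0 --c--> s1
s1 --b--> s0
End in state s0, which is not an accepting state.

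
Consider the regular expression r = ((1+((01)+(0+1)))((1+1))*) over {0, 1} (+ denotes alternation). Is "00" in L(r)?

no

No split of 00 into u·v has (1+((01)+(0+1))) matching u and ((1+1))* matching v.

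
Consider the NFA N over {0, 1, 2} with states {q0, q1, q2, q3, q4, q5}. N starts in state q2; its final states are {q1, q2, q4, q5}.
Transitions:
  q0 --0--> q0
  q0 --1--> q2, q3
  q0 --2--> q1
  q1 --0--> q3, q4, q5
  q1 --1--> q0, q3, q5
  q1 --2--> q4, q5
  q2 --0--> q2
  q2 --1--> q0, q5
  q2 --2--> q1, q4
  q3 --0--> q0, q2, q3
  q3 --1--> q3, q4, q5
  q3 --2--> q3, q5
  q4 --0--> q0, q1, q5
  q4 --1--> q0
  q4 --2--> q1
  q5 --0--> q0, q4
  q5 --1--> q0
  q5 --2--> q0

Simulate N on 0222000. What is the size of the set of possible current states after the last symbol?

Start: {q2}
read 0: {q2}
read 2: {q1, q4}
read 2: {q1, q4, q5}
read 2: {q0, q1, q4, q5}
read 0: {q0, q1, q3, q4, q5}
read 0: {q0, q1, q2, q3, q4, q5}
read 0: {q0, q1, q2, q3, q4, q5}
Final reachable set {q0, q1, q2, q3, q4, q5} has 6 states.

6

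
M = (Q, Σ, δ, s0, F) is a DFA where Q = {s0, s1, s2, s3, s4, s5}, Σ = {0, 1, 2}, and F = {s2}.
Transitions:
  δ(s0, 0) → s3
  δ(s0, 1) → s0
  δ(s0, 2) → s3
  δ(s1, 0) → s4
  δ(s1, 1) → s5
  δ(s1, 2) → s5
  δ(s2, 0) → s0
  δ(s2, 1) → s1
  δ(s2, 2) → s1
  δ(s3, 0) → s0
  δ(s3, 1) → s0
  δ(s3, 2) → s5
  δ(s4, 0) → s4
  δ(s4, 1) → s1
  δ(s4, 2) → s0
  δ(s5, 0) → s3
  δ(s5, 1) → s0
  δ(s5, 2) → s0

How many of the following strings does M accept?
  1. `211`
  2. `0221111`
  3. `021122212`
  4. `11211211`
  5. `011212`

0

`211`: rejected
`0221111`: rejected
`021122212`: rejected
`11211211`: rejected
`011212`: rejected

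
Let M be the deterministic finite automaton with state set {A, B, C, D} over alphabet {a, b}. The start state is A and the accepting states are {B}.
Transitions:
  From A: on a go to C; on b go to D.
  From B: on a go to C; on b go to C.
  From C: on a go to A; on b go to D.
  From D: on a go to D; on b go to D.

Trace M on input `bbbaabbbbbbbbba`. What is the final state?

D

A --b--> D
D --b--> D
D --b--> D
D --a--> D
D --a--> D
D --b--> D
D --b--> D
D --b--> D
D --b--> D
D --b--> D
D --b--> D
D --b--> D
D --b--> D
D --b--> D
D --a--> D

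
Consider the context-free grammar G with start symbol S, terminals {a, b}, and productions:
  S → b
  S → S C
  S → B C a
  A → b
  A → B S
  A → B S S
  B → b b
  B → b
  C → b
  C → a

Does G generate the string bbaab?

yes

S ⇒ SC ⇒ SCC ⇒ BCaCC ⇒ bCaCC ⇒ bbaCC ⇒ bbaaC ⇒ bbaab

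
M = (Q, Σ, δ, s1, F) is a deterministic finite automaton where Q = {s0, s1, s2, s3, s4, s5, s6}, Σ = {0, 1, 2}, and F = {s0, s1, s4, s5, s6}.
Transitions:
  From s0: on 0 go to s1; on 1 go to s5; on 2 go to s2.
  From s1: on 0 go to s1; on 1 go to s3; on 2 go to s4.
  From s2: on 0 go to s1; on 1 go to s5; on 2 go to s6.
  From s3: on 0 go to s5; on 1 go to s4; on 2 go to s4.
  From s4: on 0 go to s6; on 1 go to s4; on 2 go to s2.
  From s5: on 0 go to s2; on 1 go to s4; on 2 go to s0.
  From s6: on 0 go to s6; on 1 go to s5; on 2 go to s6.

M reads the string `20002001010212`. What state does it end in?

s0

s1 --2--> s4
s4 --0--> s6
s6 --0--> s6
s6 --0--> s6
s6 --2--> s6
s6 --0--> s6
s6 --0--> s6
s6 --1--> s5
s5 --0--> s2
s2 --1--> s5
s5 --0--> s2
s2 --2--> s6
s6 --1--> s5
s5 --2--> s0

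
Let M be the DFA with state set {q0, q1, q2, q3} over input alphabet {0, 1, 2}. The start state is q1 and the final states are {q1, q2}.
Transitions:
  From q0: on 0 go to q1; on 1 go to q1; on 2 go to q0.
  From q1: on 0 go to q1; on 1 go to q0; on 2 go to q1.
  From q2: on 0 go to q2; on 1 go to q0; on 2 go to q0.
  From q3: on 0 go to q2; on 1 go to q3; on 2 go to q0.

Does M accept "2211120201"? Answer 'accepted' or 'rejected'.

rejected

q1 --2--> q1
q1 --2--> q1
q1 --1--> q0
q0 --1--> q1
q1 --1--> q0
q0 --2--> q0
q0 --0--> q1
q1 --2--> q1
q1 --0--> q1
q1 --1--> q0
End in state q0, which is not an accepting state.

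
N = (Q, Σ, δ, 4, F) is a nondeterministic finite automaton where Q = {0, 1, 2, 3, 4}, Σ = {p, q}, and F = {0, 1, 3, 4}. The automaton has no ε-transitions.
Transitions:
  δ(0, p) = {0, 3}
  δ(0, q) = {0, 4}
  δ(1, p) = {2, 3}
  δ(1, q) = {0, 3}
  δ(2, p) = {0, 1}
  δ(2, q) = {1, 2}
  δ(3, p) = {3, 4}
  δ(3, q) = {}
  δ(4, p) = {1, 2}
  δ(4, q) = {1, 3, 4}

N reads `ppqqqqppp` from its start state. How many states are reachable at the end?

5

Start: {4}
read p: {1, 2}
read p: {0, 1, 2, 3}
read q: {0, 1, 2, 3, 4}
read q: {0, 1, 2, 3, 4}
read q: {0, 1, 2, 3, 4}
read q: {0, 1, 2, 3, 4}
read p: {0, 1, 2, 3, 4}
read p: {0, 1, 2, 3, 4}
read p: {0, 1, 2, 3, 4}
Final reachable set {0, 1, 2, 3, 4} has 5 states.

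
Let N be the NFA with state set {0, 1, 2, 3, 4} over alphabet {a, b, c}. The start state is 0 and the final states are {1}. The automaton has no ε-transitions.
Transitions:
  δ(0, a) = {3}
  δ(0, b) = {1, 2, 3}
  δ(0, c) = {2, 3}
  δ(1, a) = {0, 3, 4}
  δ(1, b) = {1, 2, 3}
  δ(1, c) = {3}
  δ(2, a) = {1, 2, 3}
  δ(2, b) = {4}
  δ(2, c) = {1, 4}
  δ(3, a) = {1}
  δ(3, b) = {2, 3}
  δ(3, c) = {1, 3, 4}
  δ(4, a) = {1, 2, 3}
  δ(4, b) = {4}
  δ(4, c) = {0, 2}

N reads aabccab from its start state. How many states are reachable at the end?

4

Start: {0}
read a: {3}
read a: {1}
read b: {1, 2, 3}
read c: {1, 3, 4}
read c: {0, 1, 2, 3, 4}
read a: {0, 1, 2, 3, 4}
read b: {1, 2, 3, 4}
Final reachable set {1, 2, 3, 4} has 4 states.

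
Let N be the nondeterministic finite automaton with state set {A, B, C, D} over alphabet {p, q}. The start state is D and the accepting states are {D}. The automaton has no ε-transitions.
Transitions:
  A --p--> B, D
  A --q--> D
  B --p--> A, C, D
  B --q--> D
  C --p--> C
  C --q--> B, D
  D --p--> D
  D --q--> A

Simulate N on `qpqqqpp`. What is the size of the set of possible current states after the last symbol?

3

Start: {D}
read q: {A}
read p: {B, D}
read q: {A, D}
read q: {A, D}
read q: {A, D}
read p: {B, D}
read p: {A, C, D}
Final reachable set {A, C, D} has 3 states.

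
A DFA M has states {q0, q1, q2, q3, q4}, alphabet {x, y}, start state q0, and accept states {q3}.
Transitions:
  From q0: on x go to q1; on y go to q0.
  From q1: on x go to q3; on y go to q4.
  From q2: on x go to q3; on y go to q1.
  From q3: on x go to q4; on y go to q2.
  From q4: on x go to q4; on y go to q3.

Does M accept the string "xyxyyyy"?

rejected

q0 --x--> q1
q1 --y--> q4
q4 --x--> q4
q4 --y--> q3
q3 --y--> q2
q2 --y--> q1
q1 --y--> q4
End in state q4, which is not an accepting state.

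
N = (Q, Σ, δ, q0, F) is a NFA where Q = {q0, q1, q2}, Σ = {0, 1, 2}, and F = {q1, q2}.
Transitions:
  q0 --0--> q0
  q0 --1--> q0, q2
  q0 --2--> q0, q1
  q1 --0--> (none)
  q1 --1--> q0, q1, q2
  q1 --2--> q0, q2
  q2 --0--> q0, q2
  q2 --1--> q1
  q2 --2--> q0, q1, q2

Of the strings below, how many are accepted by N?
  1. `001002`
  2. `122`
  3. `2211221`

3

`001002`: accepted
`122`: accepted
`2211221`: accepted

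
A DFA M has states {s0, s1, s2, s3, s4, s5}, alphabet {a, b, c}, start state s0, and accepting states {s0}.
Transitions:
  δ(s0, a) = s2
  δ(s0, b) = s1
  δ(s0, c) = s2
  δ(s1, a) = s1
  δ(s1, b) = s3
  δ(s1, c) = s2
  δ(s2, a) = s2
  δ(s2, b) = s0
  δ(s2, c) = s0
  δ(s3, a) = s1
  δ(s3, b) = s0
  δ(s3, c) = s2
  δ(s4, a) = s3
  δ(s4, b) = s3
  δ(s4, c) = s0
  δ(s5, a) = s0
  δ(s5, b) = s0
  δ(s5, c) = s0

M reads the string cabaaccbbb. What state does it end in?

s3

s0 --c--> s2
s2 --a--> s2
s2 --b--> s0
s0 --a--> s2
s2 --a--> s2
s2 --c--> s0
s0 --c--> s2
s2 --b--> s0
s0 --b--> s1
s1 --b--> s3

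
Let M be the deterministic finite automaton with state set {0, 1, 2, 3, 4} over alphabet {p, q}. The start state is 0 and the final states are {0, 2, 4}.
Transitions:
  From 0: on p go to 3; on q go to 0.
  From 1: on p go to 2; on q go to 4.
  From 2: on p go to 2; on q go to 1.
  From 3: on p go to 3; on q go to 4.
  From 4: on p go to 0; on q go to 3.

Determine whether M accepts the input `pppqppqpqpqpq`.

accepted

0 --p--> 3
3 --p--> 3
3 --p--> 3
3 --q--> 4
4 --p--> 0
0 --p--> 3
3 --q--> 4
4 --p--> 0
0 --q--> 0
0 --p--> 3
3 --q--> 4
4 --p--> 0
0 --q--> 0
End in state 0, which is an accepting state.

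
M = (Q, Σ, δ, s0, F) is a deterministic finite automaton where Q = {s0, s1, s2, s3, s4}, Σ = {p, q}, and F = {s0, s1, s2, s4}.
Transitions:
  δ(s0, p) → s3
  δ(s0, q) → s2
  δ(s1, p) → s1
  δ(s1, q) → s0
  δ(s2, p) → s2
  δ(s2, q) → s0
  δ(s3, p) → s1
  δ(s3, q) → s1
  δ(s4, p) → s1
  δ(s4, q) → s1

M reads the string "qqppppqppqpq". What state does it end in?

s0 --q--> s2
s2 --q--> s0
s0 --p--> s3
s3 --p--> s1
s1 --p--> s1
s1 --p--> s1
s1 --q--> s0
s0 --p--> s3
s3 --p--> s1
s1 --q--> s0
s0 --p--> s3
s3 --q--> s1

s1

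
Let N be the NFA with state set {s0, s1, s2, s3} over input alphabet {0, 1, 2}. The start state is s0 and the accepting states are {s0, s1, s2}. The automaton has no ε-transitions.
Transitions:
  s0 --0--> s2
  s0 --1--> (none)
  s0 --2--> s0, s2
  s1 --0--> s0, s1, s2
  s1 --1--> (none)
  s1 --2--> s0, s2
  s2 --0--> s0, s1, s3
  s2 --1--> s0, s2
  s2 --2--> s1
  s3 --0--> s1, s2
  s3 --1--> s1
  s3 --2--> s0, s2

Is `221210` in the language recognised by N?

Start: {s0}
read 2: {s0, s2}
read 2: {s0, s1, s2}
read 1: {s0, s2}
read 2: {s0, s1, s2}
read 1: {s0, s2}
read 0: {s0, s1, s2, s3}
Reachable ∩ accepting = {s0, s1, s2} — nonempty.

accepted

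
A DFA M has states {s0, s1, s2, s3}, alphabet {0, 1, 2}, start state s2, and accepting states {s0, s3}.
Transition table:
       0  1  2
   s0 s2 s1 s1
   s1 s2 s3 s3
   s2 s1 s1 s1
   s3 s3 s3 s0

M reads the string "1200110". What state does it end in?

s2 --1--> s1
s1 --2--> s3
s3 --0--> s3
s3 --0--> s3
s3 --1--> s3
s3 --1--> s3
s3 --0--> s3

s3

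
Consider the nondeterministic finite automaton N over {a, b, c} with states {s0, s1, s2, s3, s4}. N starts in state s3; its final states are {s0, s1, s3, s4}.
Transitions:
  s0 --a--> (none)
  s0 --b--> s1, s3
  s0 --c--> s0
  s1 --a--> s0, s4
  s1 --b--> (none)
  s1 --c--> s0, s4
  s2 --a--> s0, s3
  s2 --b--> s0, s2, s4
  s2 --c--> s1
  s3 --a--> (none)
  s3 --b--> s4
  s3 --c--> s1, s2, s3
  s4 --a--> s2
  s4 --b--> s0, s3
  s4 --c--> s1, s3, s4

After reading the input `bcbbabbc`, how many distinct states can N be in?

5

Start: {s3}
read b: {s4}
read c: {s1, s3, s4}
read b: {s0, s3, s4}
read b: {s0, s1, s3, s4}
read a: {s0, s2, s4}
read b: {s0, s1, s2, s3, s4}
read b: {s0, s1, s2, s3, s4}
read c: {s0, s1, s2, s3, s4}
Final reachable set {s0, s1, s2, s3, s4} has 5 states.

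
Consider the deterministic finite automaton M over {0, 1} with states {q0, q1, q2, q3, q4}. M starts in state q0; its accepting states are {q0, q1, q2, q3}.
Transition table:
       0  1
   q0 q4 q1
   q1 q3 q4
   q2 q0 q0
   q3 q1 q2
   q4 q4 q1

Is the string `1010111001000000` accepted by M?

q0 --1--> q1
q1 --0--> q3
q3 --1--> q2
q2 --0--> q0
q0 --1--> q1
q1 --1--> q4
q4 --1--> q1
q1 --0--> q3
q3 --0--> q1
q1 --1--> q4
q4 --0--> q4
q4 --0--> q4
q4 --0--> q4
q4 --0--> q4
q4 --0--> q4
q4 --0--> q4
End in state q4, which is not an accepting state.

rejected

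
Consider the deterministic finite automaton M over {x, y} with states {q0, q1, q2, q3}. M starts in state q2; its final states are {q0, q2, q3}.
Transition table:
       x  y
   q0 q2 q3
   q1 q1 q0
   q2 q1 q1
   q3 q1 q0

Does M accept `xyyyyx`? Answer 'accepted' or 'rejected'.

q2 --x--> q1
q1 --y--> q0
q0 --y--> q3
q3 --y--> q0
q0 --y--> q3
q3 --x--> q1
End in state q1, which is not an accepting state.

rejected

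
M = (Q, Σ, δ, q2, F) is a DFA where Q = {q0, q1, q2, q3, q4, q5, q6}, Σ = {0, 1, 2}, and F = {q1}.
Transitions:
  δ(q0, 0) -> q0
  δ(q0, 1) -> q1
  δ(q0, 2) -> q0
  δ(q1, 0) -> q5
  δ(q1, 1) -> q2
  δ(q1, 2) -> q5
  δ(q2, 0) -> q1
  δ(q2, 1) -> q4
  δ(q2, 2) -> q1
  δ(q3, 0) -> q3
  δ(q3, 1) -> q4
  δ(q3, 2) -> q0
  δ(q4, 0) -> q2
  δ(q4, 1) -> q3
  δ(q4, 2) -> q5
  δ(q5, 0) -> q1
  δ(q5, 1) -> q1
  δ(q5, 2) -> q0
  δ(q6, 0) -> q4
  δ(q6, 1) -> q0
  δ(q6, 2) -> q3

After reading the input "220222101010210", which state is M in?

q5

q2 --2--> q1
q1 --2--> q5
q5 --0--> q1
q1 --2--> q5
q5 --2--> q0
q0 --2--> q0
q0 --1--> q1
q1 --0--> q5
q5 --1--> q1
q1 --0--> q5
q5 --1--> q1
q1 --0--> q5
q5 --2--> q0
q0 --1--> q1
q1 --0--> q5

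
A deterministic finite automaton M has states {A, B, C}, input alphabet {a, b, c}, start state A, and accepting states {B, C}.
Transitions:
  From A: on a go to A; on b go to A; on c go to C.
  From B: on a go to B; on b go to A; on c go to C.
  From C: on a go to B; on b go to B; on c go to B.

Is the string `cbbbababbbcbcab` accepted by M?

A --c--> C
C --b--> B
B --b--> A
A --b--> A
A --a--> A
A --b--> A
A --a--> A
A --b--> A
A --b--> A
A --b--> A
A --c--> C
C --b--> B
B --c--> C
C --a--> B
B --b--> A
End in state A, which is not an accepting state.

rejected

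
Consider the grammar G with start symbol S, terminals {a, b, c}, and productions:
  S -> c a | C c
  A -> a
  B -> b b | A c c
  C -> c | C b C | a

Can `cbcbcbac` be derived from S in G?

yes

S ⇒ Cc ⇒ CbCc ⇒ cbCc ⇒ cbCbCc ⇒ cbCbCbCc ⇒ cbcbCbCc ⇒ cbcbcbCc ⇒ cbcbcbac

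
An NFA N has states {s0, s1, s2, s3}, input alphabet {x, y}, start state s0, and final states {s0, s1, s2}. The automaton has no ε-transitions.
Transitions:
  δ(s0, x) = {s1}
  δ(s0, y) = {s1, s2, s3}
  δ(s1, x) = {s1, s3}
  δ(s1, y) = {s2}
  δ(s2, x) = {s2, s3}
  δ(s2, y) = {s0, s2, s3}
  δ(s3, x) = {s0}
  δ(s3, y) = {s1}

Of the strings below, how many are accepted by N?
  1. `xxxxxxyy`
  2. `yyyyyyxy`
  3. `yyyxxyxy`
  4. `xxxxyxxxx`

4

`xxxxxxyy`: accepted
`yyyyyyxy`: accepted
`yyyxxyxy`: accepted
`xxxxyxxxx`: accepted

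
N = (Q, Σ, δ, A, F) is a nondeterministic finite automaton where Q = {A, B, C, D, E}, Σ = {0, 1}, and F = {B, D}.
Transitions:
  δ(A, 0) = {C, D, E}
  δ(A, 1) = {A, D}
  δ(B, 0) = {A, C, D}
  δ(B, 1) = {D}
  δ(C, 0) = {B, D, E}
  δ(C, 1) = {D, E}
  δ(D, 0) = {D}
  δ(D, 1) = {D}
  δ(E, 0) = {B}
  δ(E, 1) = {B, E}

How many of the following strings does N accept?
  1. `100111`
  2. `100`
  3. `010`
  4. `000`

4

`100111`: accepted
`100`: accepted
`010`: accepted
`000`: accepted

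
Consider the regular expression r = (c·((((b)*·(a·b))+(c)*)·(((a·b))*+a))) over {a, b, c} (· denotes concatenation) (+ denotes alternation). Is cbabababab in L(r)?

yes

Split as c·babababab: c matches c and ((((b)*·(a·b))+(c)*)·(((a·b))*+a)) matches babababab.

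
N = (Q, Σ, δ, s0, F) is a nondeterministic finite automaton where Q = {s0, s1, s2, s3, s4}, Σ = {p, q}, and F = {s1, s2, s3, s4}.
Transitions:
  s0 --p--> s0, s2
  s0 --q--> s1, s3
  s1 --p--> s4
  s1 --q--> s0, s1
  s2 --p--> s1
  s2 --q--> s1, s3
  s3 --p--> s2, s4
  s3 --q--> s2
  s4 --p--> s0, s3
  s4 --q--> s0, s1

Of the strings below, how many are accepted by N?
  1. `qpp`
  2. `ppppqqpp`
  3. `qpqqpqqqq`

3

`qpp`: accepted
`ppppqqpp`: accepted
`qpqqpqqqq`: accepted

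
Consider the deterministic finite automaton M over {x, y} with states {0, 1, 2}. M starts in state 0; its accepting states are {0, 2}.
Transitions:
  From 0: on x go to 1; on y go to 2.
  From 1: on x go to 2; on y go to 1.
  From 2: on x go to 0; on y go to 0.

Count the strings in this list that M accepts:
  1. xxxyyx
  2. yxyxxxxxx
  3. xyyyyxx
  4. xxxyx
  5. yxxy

3

xxxyyx: rejected
yxyxxxxxx: accepted
xyyyyxx: accepted
xxxyx: accepted
yxxy: rejected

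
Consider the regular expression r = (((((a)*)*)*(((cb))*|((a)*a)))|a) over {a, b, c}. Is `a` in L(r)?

yes

The left alternative ((((a)*)*)*(((cb))*|((a)*a))) matches a.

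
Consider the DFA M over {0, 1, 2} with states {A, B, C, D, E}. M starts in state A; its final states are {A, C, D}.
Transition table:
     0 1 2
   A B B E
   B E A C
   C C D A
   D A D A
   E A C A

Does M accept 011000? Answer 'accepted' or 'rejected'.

A --0--> B
B --1--> A
A --1--> B
B --0--> E
E --0--> A
A --0--> B
End in state B, which is not an accepting state.

rejected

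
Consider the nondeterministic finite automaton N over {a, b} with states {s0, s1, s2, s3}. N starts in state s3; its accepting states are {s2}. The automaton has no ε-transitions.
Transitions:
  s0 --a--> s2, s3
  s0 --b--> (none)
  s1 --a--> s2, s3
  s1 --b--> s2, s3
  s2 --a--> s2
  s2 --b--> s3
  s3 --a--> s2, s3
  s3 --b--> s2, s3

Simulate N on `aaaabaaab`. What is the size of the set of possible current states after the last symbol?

Start: {s3}
read a: {s2, s3}
read a: {s2, s3}
read a: {s2, s3}
read a: {s2, s3}
read b: {s2, s3}
read a: {s2, s3}
read a: {s2, s3}
read a: {s2, s3}
read b: {s2, s3}
Final reachable set {s2, s3} has 2 states.

2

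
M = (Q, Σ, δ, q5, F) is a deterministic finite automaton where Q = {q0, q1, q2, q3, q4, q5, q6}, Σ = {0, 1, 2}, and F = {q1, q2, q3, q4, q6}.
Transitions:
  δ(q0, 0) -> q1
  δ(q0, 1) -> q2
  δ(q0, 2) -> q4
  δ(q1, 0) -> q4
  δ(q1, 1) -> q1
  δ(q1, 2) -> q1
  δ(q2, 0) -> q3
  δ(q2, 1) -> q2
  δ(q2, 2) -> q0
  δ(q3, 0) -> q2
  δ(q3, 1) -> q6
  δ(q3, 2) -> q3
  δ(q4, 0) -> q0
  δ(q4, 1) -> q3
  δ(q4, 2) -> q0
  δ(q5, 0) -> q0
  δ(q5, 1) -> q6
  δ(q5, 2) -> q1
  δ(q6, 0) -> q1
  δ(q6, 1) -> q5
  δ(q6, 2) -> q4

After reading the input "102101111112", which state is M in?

q5 --1--> q6
q6 --0--> q1
q1 --2--> q1
q1 --1--> q1
q1 --0--> q4
q4 --1--> q3
q3 --1--> q6
q6 --1--> q5
q5 --1--> q6
q6 --1--> q5
q5 --1--> q6
q6 --2--> q4

q4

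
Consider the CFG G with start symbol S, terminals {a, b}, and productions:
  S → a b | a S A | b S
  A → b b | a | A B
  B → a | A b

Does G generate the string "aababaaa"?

yes

S ⇒ aSA ⇒ aaSAA ⇒ aabSAA ⇒ aababAA ⇒ aababABA ⇒ aababaBA ⇒ aababaaA ⇒ aababaaa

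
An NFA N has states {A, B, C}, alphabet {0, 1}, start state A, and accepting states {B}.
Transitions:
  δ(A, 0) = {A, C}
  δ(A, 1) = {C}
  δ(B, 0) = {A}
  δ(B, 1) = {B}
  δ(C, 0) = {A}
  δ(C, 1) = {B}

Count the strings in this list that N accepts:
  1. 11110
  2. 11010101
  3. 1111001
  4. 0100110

11110: rejected
11010101: rejected
1111001: accepted
0100110: rejected

1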